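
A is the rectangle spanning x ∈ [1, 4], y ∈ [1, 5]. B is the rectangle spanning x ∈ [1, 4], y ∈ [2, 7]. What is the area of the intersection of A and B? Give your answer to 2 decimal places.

9.00

|A∩B|: x∈[1,4], y∈[2,5] → 3·3 = 9.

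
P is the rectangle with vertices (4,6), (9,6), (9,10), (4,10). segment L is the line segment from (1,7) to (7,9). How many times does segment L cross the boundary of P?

1

The segment meets the boundary at (4,8).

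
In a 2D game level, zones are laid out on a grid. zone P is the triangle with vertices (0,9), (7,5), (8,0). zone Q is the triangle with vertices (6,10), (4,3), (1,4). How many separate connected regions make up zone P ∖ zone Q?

zone P ∖ zone Q splits into 2 disjoint pieces (area 2.5833, area 9.6204).

2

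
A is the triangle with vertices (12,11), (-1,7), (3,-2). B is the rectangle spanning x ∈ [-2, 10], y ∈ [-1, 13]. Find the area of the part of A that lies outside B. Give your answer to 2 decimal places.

|A| = 66.5, |A∩B| = 63.6581.
|A ∖ B| = |A| − |A∩B| = 66.5 − 63.6581 = 2.84.

2.84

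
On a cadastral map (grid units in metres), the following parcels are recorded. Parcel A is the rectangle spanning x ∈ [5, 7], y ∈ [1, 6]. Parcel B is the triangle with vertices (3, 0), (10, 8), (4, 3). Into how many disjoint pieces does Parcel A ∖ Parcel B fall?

2

Parcel A ∖ Parcel B splits into 2 disjoint pieces (area 4.8571, area 2.6667).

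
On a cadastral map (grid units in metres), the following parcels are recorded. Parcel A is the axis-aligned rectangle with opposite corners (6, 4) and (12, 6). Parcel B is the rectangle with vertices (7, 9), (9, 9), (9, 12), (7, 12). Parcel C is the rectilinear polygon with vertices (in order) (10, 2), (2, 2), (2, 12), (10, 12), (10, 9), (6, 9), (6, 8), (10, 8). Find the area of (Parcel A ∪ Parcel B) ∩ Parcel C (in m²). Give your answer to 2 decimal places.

|Parcel A ∪ Parcel B| = 18.
|(Parcel A ∪ Parcel B) ∩ Parcel C| = 14.00.

14.00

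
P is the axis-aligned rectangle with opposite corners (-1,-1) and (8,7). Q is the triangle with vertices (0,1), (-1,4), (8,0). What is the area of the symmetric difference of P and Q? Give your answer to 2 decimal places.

60.50

|P| = 72, |Q| = 11.5, |P∩Q| = 11.5.
|P △ Q| = |P| + |Q| − 2·|P∩Q| = 72 + 11.5 − 23 = 60.50.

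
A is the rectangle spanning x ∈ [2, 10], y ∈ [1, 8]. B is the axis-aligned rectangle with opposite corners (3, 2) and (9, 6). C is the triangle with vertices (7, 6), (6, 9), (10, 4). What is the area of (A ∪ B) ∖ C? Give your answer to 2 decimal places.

52.73

|A ∪ B| = 56.
|(A ∪ B) ∩ C| = 3.2667.
|(A ∪ B) ∖ C| = 56 − 3.2667 = 52.73.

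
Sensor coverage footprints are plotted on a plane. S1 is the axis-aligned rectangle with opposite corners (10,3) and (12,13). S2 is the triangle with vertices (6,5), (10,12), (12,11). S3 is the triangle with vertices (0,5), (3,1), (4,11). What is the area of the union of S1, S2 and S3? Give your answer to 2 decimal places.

43.00

By inclusion–exclusion:
Individual areas: |S1| = 20, |S2| = 9, |S3| = 17.
|S1∩S2| = 3.
|S1∩S3| = 0.
|S2∩S3| = 0.
|S1∩S2∩S3| = 0.
|S1 ∪ S2 ∪ S3| = 46 − 3 + 0 = 43.00.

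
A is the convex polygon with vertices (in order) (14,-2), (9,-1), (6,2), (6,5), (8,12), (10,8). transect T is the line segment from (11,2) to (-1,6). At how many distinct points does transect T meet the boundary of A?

The segment meets the boundary at (6,3.667).

1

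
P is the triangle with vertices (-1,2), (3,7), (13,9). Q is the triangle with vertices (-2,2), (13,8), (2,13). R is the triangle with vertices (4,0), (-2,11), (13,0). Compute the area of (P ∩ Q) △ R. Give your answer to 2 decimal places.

|P ∩ Q| = 20.054.
|(P ∩ Q) ∩ R| = 7.7228.
|(P ∩ Q) △ R| = 20.054 + 49.5 − 15.4456 = 54.11.

54.11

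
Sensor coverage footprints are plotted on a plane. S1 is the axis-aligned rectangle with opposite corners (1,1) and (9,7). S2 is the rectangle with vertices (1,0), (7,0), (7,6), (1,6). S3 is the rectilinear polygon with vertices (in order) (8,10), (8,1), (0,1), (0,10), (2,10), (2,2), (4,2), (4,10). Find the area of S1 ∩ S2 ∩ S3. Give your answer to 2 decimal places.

22.00

The intersection is the polygon with vertices (2,6), (2,2), (4,2), (4,6), (7,6), (7,1), (1,1), (1,6).
By the shoelace formula its area is 22.00.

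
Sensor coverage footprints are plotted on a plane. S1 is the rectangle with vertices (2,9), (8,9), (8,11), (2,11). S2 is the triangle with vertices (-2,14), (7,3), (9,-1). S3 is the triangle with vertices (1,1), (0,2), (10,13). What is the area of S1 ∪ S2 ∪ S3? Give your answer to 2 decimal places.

By inclusion–exclusion:
Individual areas: |S1| = 12, |S2| = 7, |S3| = 10.5.
|S1∩S2| = 0.0051.
|S1∩S3| = 0.8061.
|S2∩S3| = 0.4728.
|S1∩S2∩S3| = 0.
|S1 ∪ S2 ∪ S3| = 29.5 − 1.2839 + 0 = 28.22.

28.22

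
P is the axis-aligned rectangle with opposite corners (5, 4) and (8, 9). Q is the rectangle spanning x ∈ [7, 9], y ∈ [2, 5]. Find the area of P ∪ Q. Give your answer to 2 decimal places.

By inclusion–exclusion:
Individual areas: |P| = 15, |Q| = 6.
|P∩Q|: x∈[7,8], y∈[4,5] → 1·1 = 1.
|P ∪ Q| = 21 − 1 = 20.00.

20.00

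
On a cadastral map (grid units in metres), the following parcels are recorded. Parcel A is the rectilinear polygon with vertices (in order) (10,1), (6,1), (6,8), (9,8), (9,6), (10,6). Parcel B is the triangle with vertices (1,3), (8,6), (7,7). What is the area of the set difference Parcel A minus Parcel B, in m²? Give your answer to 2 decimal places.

|Parcel A| = 26, |Parcel A∩Parcel B| = 2.0238.
|Parcel A ∖ Parcel B| = |Parcel A| − |Parcel A∩Parcel B| = 26 − 2.0238 = 23.98.

23.98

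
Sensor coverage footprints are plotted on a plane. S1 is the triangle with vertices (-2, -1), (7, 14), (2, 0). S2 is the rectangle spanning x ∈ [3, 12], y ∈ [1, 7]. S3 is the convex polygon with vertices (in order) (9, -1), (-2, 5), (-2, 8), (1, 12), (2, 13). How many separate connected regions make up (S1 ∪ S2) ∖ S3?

(S1 ∪ S2) ∖ S3 splits into 4 disjoint pieces (area 3.8958, area 33, area 1.4848, area 10.6864).

4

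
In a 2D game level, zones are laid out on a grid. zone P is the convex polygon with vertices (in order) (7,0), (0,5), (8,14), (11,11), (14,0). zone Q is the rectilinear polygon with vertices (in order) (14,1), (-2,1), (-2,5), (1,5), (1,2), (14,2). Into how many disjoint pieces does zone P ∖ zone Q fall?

zone P ∖ zone Q splits into 2 disjoint pieces (area 7.5636, area 95.8883).

2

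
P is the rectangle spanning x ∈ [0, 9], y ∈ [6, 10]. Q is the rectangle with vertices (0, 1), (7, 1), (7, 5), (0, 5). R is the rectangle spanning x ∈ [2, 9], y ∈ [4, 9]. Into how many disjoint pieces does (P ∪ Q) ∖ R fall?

(P ∪ Q) ∖ R splits into 2 disjoint pieces (area 15, area 23).

2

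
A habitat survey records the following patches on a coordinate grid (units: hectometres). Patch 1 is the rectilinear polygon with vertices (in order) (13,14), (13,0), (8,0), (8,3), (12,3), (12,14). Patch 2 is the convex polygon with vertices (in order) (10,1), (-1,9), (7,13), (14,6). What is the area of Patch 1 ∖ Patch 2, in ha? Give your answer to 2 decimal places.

18.48

|Patch 1| = 26, |Patch 1∩Patch 2| = 7.5205.
|Patch 1 ∖ Patch 2| = |Patch 1| − |Patch 1∩Patch 2| = 26 − 7.5205 = 18.48.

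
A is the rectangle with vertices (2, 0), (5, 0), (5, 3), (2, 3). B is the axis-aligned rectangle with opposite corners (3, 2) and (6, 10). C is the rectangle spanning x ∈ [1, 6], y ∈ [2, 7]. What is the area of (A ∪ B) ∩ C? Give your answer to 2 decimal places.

The region (A ∪ B) ∩ C is the polygon with vertices (2,3), (3,3), (3,7), (6,7), (6,2), (5,2), (2,2).
By the shoelace formula its area is 16.00.

16.00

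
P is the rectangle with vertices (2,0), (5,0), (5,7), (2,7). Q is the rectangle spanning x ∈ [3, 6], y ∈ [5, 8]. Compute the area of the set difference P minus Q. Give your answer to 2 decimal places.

17.00

|P∩Q|: x∈[3,5], y∈[5,7] → 2·2 = 4.
|P| = 21.
|P ∖ Q| = |P| − |P∩Q| = 21 − 4 = 17.00.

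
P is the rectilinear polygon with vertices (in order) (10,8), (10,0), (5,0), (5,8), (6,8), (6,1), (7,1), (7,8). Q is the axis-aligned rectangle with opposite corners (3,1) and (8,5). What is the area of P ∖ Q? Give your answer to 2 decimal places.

|P| = 33, |P∩Q| = 8.
|P ∖ Q| = |P| − |P∩Q| = 33 − 8 = 25.00.

25.00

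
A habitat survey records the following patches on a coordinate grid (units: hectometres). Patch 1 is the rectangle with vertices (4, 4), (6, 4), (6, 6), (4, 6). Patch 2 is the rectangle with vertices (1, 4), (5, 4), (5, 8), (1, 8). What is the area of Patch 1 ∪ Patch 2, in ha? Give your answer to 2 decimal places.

By inclusion–exclusion:
Individual areas: |Patch 1| = 4, |Patch 2| = 16.
|Patch 1∩Patch 2|: x∈[4,5], y∈[4,6] → 1·2 = 2.
|Patch 1 ∪ Patch 2| = 20 − 2 = 18.00.

18.00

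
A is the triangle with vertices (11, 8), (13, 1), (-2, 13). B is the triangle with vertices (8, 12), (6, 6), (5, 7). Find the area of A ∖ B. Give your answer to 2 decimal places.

|A| = 40.5, |A∩B| = 2.7072.
|A ∖ B| = |A| − |A∩B| = 40.5 − 2.7072 = 37.79.

37.79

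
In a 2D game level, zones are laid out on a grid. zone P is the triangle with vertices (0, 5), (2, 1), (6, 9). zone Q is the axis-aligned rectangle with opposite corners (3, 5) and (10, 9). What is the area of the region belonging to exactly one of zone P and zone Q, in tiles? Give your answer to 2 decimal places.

34.00

|zone P| = 16, |zone Q| = 28, |zone P∩zone Q| = 5.
|zone P △ zone Q| = |zone P| + |zone Q| − 2·|zone P∩zone Q| = 16 + 28 − 10 = 34.00.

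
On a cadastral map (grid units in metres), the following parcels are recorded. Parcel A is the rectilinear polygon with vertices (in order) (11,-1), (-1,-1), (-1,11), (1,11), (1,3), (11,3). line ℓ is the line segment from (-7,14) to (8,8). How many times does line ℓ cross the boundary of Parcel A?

2

The segment meets the boundary at (1,10.8), (0.5,11).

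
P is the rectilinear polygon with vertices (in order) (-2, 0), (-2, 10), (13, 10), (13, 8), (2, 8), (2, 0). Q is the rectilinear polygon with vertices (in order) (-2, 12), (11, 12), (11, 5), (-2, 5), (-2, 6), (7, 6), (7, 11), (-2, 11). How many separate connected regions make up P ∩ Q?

2

P ∩ Q splits into 2 disjoint pieces (area 4, area 8).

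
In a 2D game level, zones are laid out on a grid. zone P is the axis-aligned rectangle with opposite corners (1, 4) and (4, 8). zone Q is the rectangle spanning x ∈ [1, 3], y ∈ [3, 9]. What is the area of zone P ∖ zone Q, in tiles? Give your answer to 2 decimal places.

|zone P∩zone Q|: x∈[1,3], y∈[4,8] → 2·4 = 8.
|zone P| = 12.
|zone P ∖ zone Q| = |zone P| − |zone P∩zone Q| = 12 − 8 = 4.00.

4.00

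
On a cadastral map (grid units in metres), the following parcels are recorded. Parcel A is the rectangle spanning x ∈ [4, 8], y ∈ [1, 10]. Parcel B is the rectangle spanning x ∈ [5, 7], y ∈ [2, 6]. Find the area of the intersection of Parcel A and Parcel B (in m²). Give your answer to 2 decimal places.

8.00

|Parcel A∩Parcel B|: x∈[5,7], y∈[2,6] → 2·4 = 8.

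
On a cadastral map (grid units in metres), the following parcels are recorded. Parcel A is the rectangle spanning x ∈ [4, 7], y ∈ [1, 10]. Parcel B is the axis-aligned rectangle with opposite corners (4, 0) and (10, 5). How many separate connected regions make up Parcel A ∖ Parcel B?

1

Parcel A ∖ Parcel B is a single connected region.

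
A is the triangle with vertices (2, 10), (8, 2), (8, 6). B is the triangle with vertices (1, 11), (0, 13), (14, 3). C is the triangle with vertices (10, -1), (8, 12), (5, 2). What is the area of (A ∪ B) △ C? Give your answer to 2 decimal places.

|A ∪ B| = 21.
|(A ∪ B) ∩ C| = 7.5091.
|(A ∪ B) △ C| = 21 + 29.5 − 15.0182 = 35.48.

35.48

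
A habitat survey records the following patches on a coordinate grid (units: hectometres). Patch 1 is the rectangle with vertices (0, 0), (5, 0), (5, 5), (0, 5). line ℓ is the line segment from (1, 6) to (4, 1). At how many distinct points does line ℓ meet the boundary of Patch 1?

1

The segment meets the boundary at (1.6,5).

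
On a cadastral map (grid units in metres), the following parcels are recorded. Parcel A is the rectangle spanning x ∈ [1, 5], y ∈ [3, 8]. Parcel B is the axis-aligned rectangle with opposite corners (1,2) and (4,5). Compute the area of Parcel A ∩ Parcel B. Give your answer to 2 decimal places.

6.00

|Parcel A∩Parcel B|: x∈[1,4], y∈[3,5] → 3·2 = 6.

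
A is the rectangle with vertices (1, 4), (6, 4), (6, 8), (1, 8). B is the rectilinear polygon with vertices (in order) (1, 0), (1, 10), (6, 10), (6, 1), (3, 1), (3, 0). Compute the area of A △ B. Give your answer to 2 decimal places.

27.00

|A| = 20, |B| = 47, |A∩B| = 20.
|A △ B| = |A| + |B| − 2·|A∩B| = 20 + 47 − 40 = 27.00.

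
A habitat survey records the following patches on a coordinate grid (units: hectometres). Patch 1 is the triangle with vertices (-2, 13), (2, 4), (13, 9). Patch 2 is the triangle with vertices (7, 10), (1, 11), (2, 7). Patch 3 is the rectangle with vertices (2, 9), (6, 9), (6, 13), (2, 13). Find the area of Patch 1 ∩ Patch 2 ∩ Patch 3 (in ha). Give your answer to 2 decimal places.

The intersection is the polygon with vertices (6,10.167), (6,9.4), (5.333,9), (2,9), (2,10.833).
By the shoelace formula its area is 5.87.

5.87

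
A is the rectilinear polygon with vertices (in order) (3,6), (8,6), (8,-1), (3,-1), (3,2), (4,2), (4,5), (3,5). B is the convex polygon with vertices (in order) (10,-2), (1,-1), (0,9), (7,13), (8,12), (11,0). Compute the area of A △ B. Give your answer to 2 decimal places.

|A| = 32, |B| = 118, |A∩B| = 32.
|A △ B| = |A| + |B| − 2·|A∩B| = 32 + 118 − 64 = 86.00.

86.00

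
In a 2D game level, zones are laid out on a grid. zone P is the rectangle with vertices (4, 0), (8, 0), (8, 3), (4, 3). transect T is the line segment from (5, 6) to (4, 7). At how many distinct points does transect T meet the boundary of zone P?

0

The segment lies entirely outside zone P and never meets its boundary.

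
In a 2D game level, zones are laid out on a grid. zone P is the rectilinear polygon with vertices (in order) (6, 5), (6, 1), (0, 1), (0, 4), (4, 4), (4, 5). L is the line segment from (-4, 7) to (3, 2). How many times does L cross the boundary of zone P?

The segment meets the boundary at (0.2,4).

1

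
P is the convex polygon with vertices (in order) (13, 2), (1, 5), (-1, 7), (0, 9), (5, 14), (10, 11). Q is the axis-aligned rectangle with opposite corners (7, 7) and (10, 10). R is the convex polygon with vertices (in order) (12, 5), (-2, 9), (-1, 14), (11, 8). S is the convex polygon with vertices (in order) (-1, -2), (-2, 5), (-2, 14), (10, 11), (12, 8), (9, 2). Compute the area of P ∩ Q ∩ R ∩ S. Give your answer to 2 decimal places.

The intersection is the polygon with vertices (10,8.5), (10,7), (7,7), (7,10).
By the shoelace formula its area is 6.75.

6.75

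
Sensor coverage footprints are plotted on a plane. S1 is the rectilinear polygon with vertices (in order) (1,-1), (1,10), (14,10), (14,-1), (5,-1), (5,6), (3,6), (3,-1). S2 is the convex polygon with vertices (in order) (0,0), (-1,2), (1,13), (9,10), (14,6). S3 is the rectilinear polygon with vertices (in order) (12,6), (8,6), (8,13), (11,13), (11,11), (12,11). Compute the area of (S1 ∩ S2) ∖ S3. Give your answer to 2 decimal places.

57.24

|S1 ∩ S2| = 69.6429.
|(S1 ∩ S2) ∩ S3| = 12.4.
|(S1 ∩ S2) ∖ S3| = 69.6429 − 12.4 = 57.24.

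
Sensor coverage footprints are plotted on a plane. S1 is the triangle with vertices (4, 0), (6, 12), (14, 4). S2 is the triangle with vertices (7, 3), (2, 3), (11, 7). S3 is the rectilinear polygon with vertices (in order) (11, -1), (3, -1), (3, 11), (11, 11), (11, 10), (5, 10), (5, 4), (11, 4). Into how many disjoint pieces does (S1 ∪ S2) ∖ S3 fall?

(S1 ∪ S2) ∖ S3 splits into 3 disjoint pieces (area 0.2222, area 36.4667, area 0.5833).

3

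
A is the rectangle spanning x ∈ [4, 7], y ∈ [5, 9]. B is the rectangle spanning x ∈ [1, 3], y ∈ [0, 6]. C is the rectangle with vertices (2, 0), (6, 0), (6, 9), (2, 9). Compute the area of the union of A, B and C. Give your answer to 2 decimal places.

By inclusion–exclusion:
Individual areas: |A| = 12, |B| = 12, |C| = 36.
|A∩B| = 0 (no overlap).
|A∩C|: x∈[4,6], y∈[5,9] → 2·4 = 8.
|B∩C|: x∈[2,3], y∈[0,6] → 1·6 = 6.
|A∩B∩C| = 0.
|A ∪ B ∪ C| = 60 − 14 + 0 = 46.00.

46.00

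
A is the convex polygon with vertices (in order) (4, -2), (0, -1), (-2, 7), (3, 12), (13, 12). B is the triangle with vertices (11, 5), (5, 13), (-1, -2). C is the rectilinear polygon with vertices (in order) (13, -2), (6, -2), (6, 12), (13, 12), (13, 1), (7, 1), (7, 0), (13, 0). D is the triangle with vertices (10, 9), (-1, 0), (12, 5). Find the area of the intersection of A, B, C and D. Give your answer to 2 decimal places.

10.02

The intersection is the polygon with vertices (7.35,3.212), (6,2.692), (6,5.727), (8.761,7.986), (9.654,6.795).
By the shoelace formula its area is 10.02.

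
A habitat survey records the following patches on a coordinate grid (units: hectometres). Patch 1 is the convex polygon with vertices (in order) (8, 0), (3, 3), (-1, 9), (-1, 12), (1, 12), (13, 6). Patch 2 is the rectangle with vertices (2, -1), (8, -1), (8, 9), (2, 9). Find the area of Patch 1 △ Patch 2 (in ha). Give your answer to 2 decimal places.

|Patch 1| = 85.5, |Patch 2| = 60, |Patch 1∩Patch 2| = 42.5.
|Patch 1 △ Patch 2| = |Patch 1| + |Patch 2| − 2·|Patch 1∩Patch 2| = 85.5 + 60 − 85 = 60.50.

60.50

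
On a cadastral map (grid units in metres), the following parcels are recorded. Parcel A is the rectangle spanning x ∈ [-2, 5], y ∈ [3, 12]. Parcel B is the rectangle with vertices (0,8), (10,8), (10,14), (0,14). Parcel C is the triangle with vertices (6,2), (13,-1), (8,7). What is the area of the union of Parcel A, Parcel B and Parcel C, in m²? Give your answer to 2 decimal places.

123.50

By inclusion–exclusion:
Individual areas: |Parcel A| = 63, |Parcel B| = 60, |Parcel C| = 20.5.
|Parcel A∩Parcel B|: x∈[0,5], y∈[8,12] → 5·4 = 20.
|Parcel A∩Parcel C| = 0.
|Parcel B∩Parcel C| = 0.
|Parcel A∩Parcel B∩Parcel C| = 0.
|Parcel A ∪ Parcel B ∪ Parcel C| = 143.5 − 20 + 0 = 123.50.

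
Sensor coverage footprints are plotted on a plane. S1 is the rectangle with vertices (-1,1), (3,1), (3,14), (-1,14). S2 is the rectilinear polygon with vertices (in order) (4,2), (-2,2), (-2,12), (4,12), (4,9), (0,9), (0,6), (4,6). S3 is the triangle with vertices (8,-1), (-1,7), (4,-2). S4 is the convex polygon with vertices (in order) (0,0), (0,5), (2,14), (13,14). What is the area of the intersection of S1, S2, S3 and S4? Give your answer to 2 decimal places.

The intersection is the polygon with vertices (0.032,5.143), (0.206,5.928), (3,3.444), (3,3.231), (1.857,2), (1.778,2).
By the shoelace formula its area is 4.67.

4.67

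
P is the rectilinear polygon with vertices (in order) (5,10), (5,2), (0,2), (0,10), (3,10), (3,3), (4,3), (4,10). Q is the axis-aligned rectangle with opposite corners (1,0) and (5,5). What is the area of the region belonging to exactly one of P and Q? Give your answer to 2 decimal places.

33.00

|P| = 33, |Q| = 20, |P∩Q| = 10.
|P △ Q| = |P| + |Q| − 2·|P∩Q| = 33 + 20 − 20 = 33.00.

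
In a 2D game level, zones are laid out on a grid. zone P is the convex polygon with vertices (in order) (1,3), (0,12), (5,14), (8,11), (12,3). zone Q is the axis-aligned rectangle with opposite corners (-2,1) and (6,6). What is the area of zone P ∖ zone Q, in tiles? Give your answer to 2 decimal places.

74.50

|zone P| = 90, |zone P∩zone Q| = 15.5.
|zone P ∖ zone Q| = |zone P| − |zone P∩zone Q| = 90 − 15.5 = 74.50.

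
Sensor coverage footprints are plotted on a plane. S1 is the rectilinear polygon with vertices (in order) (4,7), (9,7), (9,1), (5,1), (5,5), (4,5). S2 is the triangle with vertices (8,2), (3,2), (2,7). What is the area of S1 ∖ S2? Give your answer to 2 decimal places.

|S1| = 26, |S1∩S2| = 3.8167.
|S1 ∖ S2| = |S1| − |S1∩S2| = 26 − 3.8167 = 22.18.

22.18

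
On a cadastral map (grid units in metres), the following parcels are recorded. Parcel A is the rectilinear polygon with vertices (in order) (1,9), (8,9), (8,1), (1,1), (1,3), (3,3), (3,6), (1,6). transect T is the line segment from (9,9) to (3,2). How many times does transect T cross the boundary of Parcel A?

1

The segment meets the boundary at (8,7.833).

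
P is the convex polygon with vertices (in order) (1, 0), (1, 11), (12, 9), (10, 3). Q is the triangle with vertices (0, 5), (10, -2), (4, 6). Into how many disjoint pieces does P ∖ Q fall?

P ∖ Q splits into 2 disjoint pieces (area 8.9468, area 61.625).

2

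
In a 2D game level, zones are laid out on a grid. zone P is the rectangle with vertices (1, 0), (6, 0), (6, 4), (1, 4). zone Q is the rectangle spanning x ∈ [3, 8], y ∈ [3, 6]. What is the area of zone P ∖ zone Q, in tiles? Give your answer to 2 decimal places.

|zone P∩zone Q|: x∈[3,6], y∈[3,4] → 3·1 = 3.
|zone P| = 20.
|zone P ∖ zone Q| = |zone P| − |zone P∩zone Q| = 20 − 3 = 17.00.

17.00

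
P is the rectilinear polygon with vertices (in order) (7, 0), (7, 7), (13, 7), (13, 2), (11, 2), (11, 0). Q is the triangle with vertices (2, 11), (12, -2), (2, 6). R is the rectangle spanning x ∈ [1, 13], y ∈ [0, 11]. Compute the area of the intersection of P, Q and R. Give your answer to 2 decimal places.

5.29

The intersection is the polygon with vertices (10.461,0), (9.5,0), (7,2), (7,4.5).
By the shoelace formula its area is 5.29.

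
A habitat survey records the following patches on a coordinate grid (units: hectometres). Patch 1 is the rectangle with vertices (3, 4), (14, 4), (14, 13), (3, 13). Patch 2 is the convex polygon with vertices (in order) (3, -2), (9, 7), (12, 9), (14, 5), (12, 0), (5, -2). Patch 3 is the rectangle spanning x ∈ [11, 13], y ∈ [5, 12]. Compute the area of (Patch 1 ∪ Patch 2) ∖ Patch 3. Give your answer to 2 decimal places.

|Patch 1 ∪ Patch 2| = 137.2.
|(Patch 1 ∪ Patch 2) ∩ Patch 3| = 14.
|(Patch 1 ∪ Patch 2) ∖ Patch 3| = 137.2 − 14 = 123.20.

123.20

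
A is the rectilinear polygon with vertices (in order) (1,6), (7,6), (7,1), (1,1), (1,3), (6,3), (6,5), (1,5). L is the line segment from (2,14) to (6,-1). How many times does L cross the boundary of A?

4

The segment meets the boundary at (5.467,1), (4.933,3), (4.4,5), (4.133,6).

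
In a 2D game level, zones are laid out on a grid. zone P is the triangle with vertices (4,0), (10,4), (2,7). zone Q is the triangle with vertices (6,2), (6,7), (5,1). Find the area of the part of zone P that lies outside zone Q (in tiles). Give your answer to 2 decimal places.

22.68

|zone P| = 25, |zone P∩zone Q| = 2.3235.
|zone P ∖ zone Q| = |zone P| − |zone P∩zone Q| = 25 − 2.3235 = 22.68.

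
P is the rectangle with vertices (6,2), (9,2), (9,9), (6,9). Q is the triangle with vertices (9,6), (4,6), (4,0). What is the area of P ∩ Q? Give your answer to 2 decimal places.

The intersection is the polygon with vertices (6,6), (9,6), (6,2.4).
By the shoelace formula its area is 5.40.

5.40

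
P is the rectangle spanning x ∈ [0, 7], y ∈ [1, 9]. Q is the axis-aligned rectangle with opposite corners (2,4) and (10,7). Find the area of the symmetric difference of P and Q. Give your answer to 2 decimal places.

|P∩Q|: x∈[2,7], y∈[4,7] → 5·3 = 15.
|P △ Q| = |P| + |Q| − 2·|P∩Q| = 56 + 24 − 30 = 50.00.

50.00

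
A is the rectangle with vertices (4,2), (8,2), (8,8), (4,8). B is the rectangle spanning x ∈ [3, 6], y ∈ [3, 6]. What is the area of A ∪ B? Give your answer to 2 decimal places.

By inclusion–exclusion:
Individual areas: |A| = 24, |B| = 9.
|A∩B|: x∈[4,6], y∈[3,6] → 2·3 = 6.
|A ∪ B| = 33 − 6 = 27.00.

27.00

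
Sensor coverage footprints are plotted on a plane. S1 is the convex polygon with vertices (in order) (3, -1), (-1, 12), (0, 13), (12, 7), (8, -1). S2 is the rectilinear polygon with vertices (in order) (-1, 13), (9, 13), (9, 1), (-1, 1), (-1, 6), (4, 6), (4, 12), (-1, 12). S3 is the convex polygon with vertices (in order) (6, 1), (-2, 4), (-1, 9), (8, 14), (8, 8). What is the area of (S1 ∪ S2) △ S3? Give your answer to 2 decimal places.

71.79

|S1 ∪ S2| = 136.3269.
|(S1 ∪ S2) ∩ S3| = 72.77.
|(S1 ∪ S2) △ S3| = 136.3269 + 81 − 145.5399 = 71.79.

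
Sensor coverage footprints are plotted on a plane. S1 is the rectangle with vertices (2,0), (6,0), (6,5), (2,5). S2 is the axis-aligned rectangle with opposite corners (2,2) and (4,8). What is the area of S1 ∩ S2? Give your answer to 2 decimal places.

6.00

|S1∩S2|: x∈[2,4], y∈[2,5] → 2·3 = 6.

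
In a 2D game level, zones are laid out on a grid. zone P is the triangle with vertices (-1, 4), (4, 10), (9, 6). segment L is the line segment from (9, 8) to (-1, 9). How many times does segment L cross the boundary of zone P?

2

The segment meets the boundary at (2.846,8.615), (6.143,8.286).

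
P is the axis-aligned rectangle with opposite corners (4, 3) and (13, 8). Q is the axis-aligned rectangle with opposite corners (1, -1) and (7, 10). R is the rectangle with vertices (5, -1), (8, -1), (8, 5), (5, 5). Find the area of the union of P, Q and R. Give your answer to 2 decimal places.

By inclusion–exclusion:
Individual areas: |P| = 45, |Q| = 66, |R| = 18.
|P∩Q|: x∈[4,7], y∈[3,8] → 3·5 = 15.
|P∩R|: x∈[5,8], y∈[3,5] → 3·2 = 6.
|Q∩R|: x∈[5,7], y∈[-1,5] → 2·6 = 12.
|P∩Q∩R| = 4.
|P ∪ Q ∪ R| = 129 − 33 + 4 = 100.00.

100.00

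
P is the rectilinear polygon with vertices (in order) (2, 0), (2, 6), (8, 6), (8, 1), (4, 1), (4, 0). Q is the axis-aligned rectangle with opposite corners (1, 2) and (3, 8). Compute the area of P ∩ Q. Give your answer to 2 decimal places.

4.00

The intersection is the polygon with vertices (2,6), (3,6), (3,2), (2,2).
By the shoelace formula its area is 4.00.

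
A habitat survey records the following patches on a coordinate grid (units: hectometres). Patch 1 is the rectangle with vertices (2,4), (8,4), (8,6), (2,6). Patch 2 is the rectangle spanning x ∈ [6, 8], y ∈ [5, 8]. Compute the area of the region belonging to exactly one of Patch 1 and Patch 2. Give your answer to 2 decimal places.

14.00

|Patch 1∩Patch 2|: x∈[6,8], y∈[5,6] → 2·1 = 2.
|Patch 1 △ Patch 2| = |Patch 1| + |Patch 2| − 2·|Patch 1∩Patch 2| = 12 + 6 − 4 = 14.00.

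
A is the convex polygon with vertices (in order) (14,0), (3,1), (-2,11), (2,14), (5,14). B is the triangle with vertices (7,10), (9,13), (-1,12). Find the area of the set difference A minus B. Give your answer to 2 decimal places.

109.29

|A| = 119.5, |A∩B| = 10.2094.
|A ∖ B| = |A| − |A∩B| = 119.5 − 10.2094 = 109.29.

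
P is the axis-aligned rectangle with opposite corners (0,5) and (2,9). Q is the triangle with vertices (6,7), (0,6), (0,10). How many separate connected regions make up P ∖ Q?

P ∖ Q is a single connected region.

1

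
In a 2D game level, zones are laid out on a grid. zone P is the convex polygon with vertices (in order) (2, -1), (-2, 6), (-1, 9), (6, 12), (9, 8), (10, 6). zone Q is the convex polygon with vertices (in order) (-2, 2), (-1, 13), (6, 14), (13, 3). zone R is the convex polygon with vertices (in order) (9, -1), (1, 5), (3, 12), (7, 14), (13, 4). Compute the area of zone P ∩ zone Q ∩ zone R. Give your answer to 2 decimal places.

The intersection is the polygon with vertices (6,12), (9,8), (10,6), (6.041,2.536), (4.429,2.429), (1,5), (2.581,10.535).
By the shoelace formula its area is 54.17.

54.17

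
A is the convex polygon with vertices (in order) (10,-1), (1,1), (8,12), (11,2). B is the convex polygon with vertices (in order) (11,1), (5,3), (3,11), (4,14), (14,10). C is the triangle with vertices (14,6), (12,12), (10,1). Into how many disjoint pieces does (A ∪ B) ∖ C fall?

2

(A ∪ B) ∖ C splits into 2 disjoint pieces (area 101.4665, area 1.7436).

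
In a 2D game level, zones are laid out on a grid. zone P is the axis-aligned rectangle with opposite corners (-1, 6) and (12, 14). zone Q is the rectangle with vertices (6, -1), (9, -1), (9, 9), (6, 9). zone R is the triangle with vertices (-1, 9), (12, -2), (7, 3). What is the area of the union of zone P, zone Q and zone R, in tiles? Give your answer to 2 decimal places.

127.37

By inclusion–exclusion:
Individual areas: |zone P| = 104, |zone Q| = 30, |zone R| = 5.
|zone P∩zone Q|: x∈[6,9], y∈[6,9] → 3·3 = 9.
|zone P∩zone R| = 0.6818.
|zone Q∩zone R| = 1.9519.
|zone P∩zone Q∩zone R| = 0.
|zone P ∪ zone Q ∪ zone R| = 139 − 11.6337 + 0 = 127.37.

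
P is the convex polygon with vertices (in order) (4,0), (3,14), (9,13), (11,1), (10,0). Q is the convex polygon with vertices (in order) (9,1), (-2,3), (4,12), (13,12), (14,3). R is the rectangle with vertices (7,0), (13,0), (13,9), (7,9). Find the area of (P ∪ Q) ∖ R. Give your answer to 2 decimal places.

98.54

|P ∪ Q| = 147.5928.
|(P ∪ Q) ∩ R| = 49.05.
|(P ∪ Q) ∖ R| = 147.5928 − 49.05 = 98.54.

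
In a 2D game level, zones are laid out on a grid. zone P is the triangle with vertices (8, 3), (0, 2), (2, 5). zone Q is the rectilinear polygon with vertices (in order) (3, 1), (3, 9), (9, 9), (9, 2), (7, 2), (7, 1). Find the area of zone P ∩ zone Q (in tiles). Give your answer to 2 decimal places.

5.73

The intersection is the polygon with vertices (3,2.375), (3,4.667), (8,3).
By the shoelace formula its area is 5.73.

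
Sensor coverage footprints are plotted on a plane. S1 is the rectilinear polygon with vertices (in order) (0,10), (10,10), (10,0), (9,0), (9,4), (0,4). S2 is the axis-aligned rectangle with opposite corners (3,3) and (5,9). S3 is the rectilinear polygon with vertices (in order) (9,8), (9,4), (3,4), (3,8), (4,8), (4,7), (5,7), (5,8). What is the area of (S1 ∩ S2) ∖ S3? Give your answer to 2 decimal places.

3.00

|S1 ∩ S2| = 10.
|(S1 ∩ S2) ∩ S3| = 7.
|(S1 ∩ S2) ∖ S3| = 10 − 7 = 3.00.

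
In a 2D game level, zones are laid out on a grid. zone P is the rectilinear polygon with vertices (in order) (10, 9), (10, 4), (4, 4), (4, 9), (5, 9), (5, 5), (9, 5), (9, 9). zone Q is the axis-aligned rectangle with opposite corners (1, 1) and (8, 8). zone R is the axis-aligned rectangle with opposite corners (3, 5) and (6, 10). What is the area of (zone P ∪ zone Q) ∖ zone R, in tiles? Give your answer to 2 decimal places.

46.00

|zone P ∪ zone Q| = 56.
|(zone P ∪ zone Q) ∩ zone R| = 10.
|(zone P ∪ zone Q) ∖ zone R| = 56 − 10 = 46.00.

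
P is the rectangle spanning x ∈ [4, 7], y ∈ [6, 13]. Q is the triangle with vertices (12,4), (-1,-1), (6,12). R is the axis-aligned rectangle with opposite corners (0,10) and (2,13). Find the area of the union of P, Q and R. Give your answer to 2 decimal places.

80.38

By inclusion–exclusion:
Individual areas: |P| = 21, |Q| = 67, |R| = 6.
|P∩Q| = 13.619.
|P∩R| = 0 (no overlap).
|Q∩R| = 0.
|P∩Q∩R| = 0.
|P ∪ Q ∪ R| = 94 − 13.619 + 0 = 80.38.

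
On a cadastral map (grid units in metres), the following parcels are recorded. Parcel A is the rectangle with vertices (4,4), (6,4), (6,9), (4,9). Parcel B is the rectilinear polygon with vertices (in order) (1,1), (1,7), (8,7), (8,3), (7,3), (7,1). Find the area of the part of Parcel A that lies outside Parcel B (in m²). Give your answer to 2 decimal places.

|Parcel A| = 10, |Parcel A∩Parcel B| = 6.
|Parcel A ∖ Parcel B| = |Parcel A| − |Parcel A∩Parcel B| = 10 − 6 = 4.00.

4.00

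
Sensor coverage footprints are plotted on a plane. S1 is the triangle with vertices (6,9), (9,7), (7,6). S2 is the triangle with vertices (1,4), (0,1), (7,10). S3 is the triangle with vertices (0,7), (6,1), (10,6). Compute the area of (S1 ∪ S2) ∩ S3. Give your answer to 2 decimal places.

1.93

|S1 ∪ S2| = 9.4886.
|(S1 ∪ S2) ∩ S3| = 1.93.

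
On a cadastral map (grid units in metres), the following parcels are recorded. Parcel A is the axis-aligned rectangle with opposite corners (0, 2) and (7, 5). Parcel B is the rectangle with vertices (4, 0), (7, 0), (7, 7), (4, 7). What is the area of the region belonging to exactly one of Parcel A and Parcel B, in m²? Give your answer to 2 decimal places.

24.00

|Parcel A∩Parcel B|: x∈[4,7], y∈[2,5] → 3·3 = 9.
|Parcel A △ Parcel B| = |Parcel A| + |Parcel B| − 2·|Parcel A∩Parcel B| = 21 + 21 − 18 = 24.00.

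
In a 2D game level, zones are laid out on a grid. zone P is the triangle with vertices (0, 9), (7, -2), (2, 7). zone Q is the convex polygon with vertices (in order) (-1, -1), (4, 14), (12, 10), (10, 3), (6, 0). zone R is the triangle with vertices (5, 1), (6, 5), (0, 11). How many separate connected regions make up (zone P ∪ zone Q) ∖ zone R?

(zone P ∪ zone Q) ∖ zone R is a single connected region.

1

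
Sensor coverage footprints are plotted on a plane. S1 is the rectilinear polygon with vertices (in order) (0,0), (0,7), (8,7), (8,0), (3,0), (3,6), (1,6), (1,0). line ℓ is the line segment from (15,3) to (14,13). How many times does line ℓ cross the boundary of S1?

0

The segment lies entirely outside S1 and never meets its boundary.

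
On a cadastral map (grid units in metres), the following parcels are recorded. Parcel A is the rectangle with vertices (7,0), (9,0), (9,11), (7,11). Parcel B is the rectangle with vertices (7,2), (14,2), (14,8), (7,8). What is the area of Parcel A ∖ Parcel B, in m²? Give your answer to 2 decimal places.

|Parcel A∩Parcel B|: x∈[7,9], y∈[2,8] → 2·6 = 12.
|Parcel A| = 22.
|Parcel A ∖ Parcel B| = |Parcel A| − |Parcel A∩Parcel B| = 22 − 12 = 10.00.

10.00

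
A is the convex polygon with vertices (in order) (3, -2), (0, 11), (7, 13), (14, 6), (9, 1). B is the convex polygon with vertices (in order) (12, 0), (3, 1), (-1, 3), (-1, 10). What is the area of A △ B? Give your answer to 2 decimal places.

|A| = 122.5, |B| = 52.5, |A∩B| = 33.8079.
|A △ B| = |A| + |B| − 2·|A∩B| = 122.5 + 52.5 − 67.6159 = 107.38.

107.38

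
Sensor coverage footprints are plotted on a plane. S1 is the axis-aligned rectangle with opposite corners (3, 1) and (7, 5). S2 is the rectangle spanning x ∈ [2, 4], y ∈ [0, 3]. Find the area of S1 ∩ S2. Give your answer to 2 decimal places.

|S1∩S2|: x∈[3,4], y∈[1,3] → 1·2 = 2.

2.00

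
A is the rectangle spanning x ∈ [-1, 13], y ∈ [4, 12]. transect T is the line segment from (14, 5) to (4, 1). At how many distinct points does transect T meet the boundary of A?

The segment meets the boundary at (11.5,4), (13,4.6).

2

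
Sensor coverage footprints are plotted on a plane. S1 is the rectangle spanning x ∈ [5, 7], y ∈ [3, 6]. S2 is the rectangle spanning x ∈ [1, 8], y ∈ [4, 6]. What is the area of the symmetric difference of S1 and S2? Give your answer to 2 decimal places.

12.00

|S1∩S2|: x∈[5,7], y∈[4,6] → 2·2 = 4.
|S1 △ S2| = |S1| + |S2| − 2·|S1∩S2| = 6 + 14 − 8 = 12.00.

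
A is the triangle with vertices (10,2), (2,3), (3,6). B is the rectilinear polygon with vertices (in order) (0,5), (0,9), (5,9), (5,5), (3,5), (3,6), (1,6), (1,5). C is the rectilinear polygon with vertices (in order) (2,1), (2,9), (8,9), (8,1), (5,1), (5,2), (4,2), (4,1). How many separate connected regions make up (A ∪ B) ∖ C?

2

(A ∪ B) ∖ C splits into 2 disjoint pieces (area 7, area 0.8929).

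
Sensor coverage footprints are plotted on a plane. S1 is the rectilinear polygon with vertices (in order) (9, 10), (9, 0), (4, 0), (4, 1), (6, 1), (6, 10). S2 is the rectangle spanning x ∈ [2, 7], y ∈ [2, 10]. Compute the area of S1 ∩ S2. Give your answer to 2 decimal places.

The intersection is the polygon with vertices (6,10), (7,10), (7,2), (6,2).
By the shoelace formula its area is 8.00.

8.00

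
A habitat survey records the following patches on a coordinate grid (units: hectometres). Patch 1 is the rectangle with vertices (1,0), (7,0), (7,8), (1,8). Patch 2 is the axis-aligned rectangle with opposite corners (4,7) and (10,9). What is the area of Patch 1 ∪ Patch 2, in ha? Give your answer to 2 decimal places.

57.00

By inclusion–exclusion:
Individual areas: |Patch 1| = 48, |Patch 2| = 12.
|Patch 1∩Patch 2|: x∈[4,7], y∈[7,8] → 3·1 = 3.
|Patch 1 ∪ Patch 2| = 60 − 3 = 57.00.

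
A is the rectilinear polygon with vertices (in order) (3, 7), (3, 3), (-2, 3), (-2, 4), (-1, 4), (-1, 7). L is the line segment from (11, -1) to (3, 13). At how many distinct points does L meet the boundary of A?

0

The segment lies entirely outside A and never meets its boundary.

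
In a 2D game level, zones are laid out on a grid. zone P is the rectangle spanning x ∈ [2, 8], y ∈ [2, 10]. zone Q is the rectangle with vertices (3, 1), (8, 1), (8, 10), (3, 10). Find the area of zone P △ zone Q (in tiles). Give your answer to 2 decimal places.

|zone P∩zone Q|: x∈[3,8], y∈[2,10] → 5·8 = 40.
|zone P △ zone Q| = |zone P| + |zone Q| − 2·|zone P∩zone Q| = 48 + 45 − 80 = 13.00.

13.00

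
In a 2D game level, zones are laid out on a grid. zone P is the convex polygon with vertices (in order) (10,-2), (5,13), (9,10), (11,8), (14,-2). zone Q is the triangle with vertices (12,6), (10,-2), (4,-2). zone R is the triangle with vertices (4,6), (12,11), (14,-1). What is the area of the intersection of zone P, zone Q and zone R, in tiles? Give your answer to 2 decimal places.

5.80

The intersection is the polygon with vertices (11.692,5.692), (11.818,5.273), (10.809,1.234), (8.706,2.706).
By the shoelace formula its area is 5.80.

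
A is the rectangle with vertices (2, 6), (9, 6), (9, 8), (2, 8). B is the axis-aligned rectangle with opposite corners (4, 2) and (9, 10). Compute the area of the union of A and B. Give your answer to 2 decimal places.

44.00

By inclusion–exclusion:
Individual areas: |A| = 14, |B| = 40.
|A∩B|: x∈[4,9], y∈[6,8] → 5·2 = 10.
|A ∪ B| = 54 − 10 = 44.00.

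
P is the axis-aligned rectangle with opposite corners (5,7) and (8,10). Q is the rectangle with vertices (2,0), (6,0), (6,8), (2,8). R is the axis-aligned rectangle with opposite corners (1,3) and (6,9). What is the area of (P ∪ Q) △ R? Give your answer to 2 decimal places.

28.00

|P ∪ Q| = 40.
|(P ∪ Q) ∩ R| = 21.
|(P ∪ Q) △ R| = 40 + 30 − 42 = 28.00.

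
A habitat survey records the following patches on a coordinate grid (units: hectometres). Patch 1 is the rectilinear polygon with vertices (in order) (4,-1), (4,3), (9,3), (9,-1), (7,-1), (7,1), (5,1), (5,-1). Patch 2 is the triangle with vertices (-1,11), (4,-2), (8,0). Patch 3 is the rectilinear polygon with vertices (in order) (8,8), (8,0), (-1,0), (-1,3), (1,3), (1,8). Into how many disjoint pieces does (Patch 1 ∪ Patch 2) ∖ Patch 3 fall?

(Patch 1 ∪ Patch 2) ∖ Patch 3 splits into 2 disjoint pieces (area 9.5192, area 2.8818).

2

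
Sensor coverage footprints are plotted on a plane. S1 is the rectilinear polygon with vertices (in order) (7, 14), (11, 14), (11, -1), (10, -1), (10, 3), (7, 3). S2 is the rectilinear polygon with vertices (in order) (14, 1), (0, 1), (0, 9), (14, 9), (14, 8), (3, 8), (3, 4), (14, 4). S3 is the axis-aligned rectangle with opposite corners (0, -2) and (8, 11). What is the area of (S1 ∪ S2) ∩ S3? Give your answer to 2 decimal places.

The region (S1 ∪ S2) ∩ S3 has outer boundary with vertices (0,1), (0,9), (7,9), (7,11), (8,11), (8,1) (shoelace area 66.00).
It has a hole with vertices (3,8), (3,4), (7,4), (7,8) (area 16.00).
Net area = 66.00 − 16.00 = 50.00.

50.00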